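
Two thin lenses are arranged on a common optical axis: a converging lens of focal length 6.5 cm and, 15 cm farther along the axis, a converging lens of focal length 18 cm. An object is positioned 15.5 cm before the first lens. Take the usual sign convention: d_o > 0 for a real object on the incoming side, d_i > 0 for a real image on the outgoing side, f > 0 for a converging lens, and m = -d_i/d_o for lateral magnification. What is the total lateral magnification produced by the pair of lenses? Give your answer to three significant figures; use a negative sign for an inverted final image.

-0.916

First lens: d_i1 = 1/(1/6.5 - 1/15.5) = 11.194 cm.
m_1 = -(11.194)/15.5 = -0.7222.
The intermediate image is 11.194 cm to the right of lens 1, so d_o2 = L - d_i1 = 15 - 11.194 = 3.806 cm.
Second lens: d_i2 = 1/(1/18 - 1/(3.806)) = -4.826 cm.
m_2 = -(-4.826)/(3.806) = 1.2681.
Overall magnification: m = m_1 m_2 = -0.9159.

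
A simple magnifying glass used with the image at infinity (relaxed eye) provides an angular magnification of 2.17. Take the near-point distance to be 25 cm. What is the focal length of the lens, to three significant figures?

11.5 cm

For the image at infinity, M = D/f.
f = D/M = 25/2.17 = 11.521 cm.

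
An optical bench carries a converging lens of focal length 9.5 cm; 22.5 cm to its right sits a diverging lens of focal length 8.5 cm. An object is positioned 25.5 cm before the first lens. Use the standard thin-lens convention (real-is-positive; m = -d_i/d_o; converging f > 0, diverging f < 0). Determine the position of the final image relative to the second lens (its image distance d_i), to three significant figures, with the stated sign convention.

-3.94 cm

Applying the thin-lens equation to the first lens, 1/9.5 = 1/25.5 + 1/d_i1, which gives d_i1 = 15.141 cm.
Object distance for lens 2: d_o2 = 22.5 - 15.141 = 7.359 cm.
Applying the thin-lens equation again with f_2 = -8.5 cm and d_o2 = 7.359 cm gives d_i2 = -3.944 cm.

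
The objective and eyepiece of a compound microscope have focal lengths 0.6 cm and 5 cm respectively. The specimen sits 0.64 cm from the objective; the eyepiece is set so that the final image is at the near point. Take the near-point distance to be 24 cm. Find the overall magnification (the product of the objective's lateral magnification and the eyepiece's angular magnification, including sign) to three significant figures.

Objective: 1/d_i = 1/f_obj - 1/d_o = 1/0.6 - 1/0.64 = 0.10417 cm^-1, so d_i = 9.600 cm.
m_obj = -d_i/d_o = -9.600/0.64 = -15.000.
Eyepiece angular magnification (image at near point): M_eye = 1 + D/f_e = 1 + 24/5 = 5.800.
Overall M = m_obj x M_eye = (-15.000)(5.800) = -87.00.

-87.0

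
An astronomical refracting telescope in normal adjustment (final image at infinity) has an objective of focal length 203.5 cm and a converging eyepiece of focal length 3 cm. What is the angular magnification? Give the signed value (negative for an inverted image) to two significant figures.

-68

M = -f_obj/f_eye = -203.5/(3) = -67.833.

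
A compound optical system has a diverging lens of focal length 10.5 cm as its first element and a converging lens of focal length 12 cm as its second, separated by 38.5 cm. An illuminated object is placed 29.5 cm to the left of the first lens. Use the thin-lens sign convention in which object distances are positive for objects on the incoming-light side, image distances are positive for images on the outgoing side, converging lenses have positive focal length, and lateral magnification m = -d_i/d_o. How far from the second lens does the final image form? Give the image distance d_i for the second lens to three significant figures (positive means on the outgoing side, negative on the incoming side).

16.2 cm

Applying the thin-lens equation to the first lens, 1/(-10.5) = 1/29.5 + 1/d_i1, which gives d_i1 = -7.744 cm.
With d_i1 < 0 the first image is virtual and lies on the object side; the object distance for lens 2 is d_o2 = 38.5 - (-7.744) = 46.244 cm.
Applying the thin-lens equation again with f_2 = 12 cm and d_o2 = 46.244 cm gives d_i2 = 16.205 cm.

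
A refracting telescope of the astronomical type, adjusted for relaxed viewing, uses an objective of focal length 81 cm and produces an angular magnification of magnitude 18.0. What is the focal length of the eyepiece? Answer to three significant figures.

4.50 cm

|M| = f_obj/f_eye, so f_eye = f_obj/|M| = 81/18.0 = 4.500 cm.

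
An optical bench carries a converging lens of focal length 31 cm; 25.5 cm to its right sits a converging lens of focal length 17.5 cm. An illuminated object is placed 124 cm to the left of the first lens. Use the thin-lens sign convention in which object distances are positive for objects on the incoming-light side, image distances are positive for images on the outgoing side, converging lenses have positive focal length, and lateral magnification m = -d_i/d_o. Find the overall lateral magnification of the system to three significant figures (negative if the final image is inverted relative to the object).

-0.175

Lens 1: 1/d_i1 = 1/f_1 - 1/d_o1 = 1/31 - 1/124 = 0.02419 cm^-1, so d_i1 = 41.333 cm.
m_1 = -(41.333)/124 = -0.3333.
This image would form 41.333 cm past lens 1, i.e. 15.833 cm beyond lens 2, so it is a virtual object for lens 2: d_o2 = 25.5 - 41.333 = -15.833 cm.
Lens 2: 1/d_i2 = 1/f_2 - 1/d_o2 = 1/17.5 - 1/(-15.833) = 0.12030 cm^-1, so d_i2 = 8.312 cm.
m_2 = -(8.312)/(-15.833) = 0.5250.
Overall magnification: m = m_1 m_2 = -0.1750.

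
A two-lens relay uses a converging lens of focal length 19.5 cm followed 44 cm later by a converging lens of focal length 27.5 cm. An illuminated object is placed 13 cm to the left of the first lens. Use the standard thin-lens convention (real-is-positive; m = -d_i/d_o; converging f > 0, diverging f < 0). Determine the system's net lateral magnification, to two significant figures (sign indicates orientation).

-1.5

Applying the thin-lens equation to the first lens, 1/19.5 = 1/13 + 1/d_i1, which gives d_i1 = -39.000 cm.
Its lateral magnification is m_1 = -d_i1/d_o1 = -(-39.000)/13 = 3.0000.
With d_i1 < 0 the first image is virtual and lies on the object side; the object distance for lens 2 is d_o2 = 44 - (-39.000) = 83.000 cm.
Applying the thin-lens equation again with f_2 = 27.5 cm and d_o2 = 83.000 cm gives d_i2 = 41.126 cm.
m_2 = -(41.126)/(83.000) = -0.4955.
Overall magnification: m = m_1 m_2 = -1.4865.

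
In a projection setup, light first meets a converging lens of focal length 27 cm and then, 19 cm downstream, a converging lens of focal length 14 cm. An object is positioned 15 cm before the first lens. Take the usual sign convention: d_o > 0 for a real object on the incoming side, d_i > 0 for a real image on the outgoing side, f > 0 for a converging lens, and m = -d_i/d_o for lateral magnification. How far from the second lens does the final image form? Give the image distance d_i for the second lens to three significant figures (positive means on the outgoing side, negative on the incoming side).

First lens: d_i1 = 1/(1/27 - 1/15) = -33.750 cm.
With d_i1 < 0 the first image is virtual and lies on the object side; the object distance for lens 2 is d_o2 = 19 - (-33.750) = 52.750 cm.
Second lens: d_i2 = 1/(1/14 - 1/(52.750)) = 19.058 cm.

19.1 cm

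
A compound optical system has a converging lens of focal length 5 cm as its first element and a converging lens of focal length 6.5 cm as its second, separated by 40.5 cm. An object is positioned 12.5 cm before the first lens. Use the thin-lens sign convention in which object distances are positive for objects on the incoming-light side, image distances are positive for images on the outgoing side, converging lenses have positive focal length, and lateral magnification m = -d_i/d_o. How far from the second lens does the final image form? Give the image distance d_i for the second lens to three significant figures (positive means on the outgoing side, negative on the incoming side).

8.15 cm

Lens 1: 1/d_i1 = 1/f_1 - 1/d_o1 = 1/5 - 1/12.5 = 0.12000 cm^-1, so d_i1 = 8.333 cm.
The intermediate image is 8.333 cm to the right of lens 1, so d_o2 = L - d_i1 = 40.5 - 8.333 = 32.167 cm.
Lens 2: 1/d_i2 = 1/f_2 - 1/d_o2 = 1/6.5 - 1/(32.167) = 0.12276 cm^-1, so d_i2 = 8.146 cm.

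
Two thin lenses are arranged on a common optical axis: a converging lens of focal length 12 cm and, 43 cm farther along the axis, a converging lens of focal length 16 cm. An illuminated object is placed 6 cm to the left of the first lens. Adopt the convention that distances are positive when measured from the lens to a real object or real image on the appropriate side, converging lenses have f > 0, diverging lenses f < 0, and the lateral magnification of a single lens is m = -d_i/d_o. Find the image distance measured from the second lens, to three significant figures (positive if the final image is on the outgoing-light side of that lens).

22.6 cm

Applying the thin-lens equation to the first lens, 1/12 = 1/6 + 1/d_i1, which gives d_i1 = -12.000 cm.
With d_i1 < 0 the first image is virtual and lies on the object side; the object distance for lens 2 is d_o2 = 43 - (-12.000) = 55.000 cm.
Applying the thin-lens equation again with f_2 = 16 cm and d_o2 = 55.000 cm gives d_i2 = 22.564 cm.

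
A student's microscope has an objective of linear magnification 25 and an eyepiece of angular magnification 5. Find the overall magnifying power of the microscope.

The overall magnification of a compound microscope is the product of the objective and eyepiece magnifications:
M = M_obj x M_eye = 25 x 5 = 125.

125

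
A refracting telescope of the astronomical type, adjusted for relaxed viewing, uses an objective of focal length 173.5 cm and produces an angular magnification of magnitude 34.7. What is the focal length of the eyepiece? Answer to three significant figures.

5.00 cm

|M| = f_obj/f_eye, so f_eye = f_obj/|M| = 173.5/34.7 = 5.000 cm.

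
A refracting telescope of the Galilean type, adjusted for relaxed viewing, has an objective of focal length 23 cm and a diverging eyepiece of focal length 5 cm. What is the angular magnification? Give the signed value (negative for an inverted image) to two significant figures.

4.6

M = -f_obj/f_eye = -23/(-5) = 4.600.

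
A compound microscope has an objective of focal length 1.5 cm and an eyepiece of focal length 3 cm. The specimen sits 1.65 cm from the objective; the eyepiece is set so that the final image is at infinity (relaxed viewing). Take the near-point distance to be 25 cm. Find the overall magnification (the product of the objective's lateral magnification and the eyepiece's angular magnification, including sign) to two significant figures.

Objective: 1/d_i = 1/f_obj - 1/d_o = 1/1.5 - 1/1.65 = 0.06061 cm^-1, so d_i = 16.500 cm.
m_obj = -d_i/d_o = -16.500/1.65 = -10.000.
Eyepiece angular magnification (image at infinity): M_eye = D/f_e = 25/3 = 8.333.
Overall M = m_obj x M_eye = (-10.000)(8.333) = -83.33.

-83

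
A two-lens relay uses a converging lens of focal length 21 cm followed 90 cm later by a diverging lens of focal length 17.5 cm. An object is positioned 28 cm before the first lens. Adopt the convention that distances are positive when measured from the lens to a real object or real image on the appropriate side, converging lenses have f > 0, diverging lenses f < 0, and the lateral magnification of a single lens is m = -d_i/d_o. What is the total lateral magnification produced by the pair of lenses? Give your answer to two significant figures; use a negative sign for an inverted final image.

-2.2

Applying the thin-lens equation to the first lens, 1/21 = 1/28 + 1/d_i1, which gives d_i1 = 84.000 cm.
Its lateral magnification is m_1 = -d_i1/d_o1 = -(84.000)/28 = -3.0000.
Object distance for lens 2: d_o2 = 90 - 84.000 = 6.000 cm.
Applying the thin-lens equation again with f_2 = -17.5 cm and d_o2 = 6.000 cm gives d_i2 = -4.468 cm.
m_2 = -(-4.468)/(6.000) = 0.7447.
The system's lateral magnification is m_1 m_2 = (-3.0000)(0.7447) = -2.2340.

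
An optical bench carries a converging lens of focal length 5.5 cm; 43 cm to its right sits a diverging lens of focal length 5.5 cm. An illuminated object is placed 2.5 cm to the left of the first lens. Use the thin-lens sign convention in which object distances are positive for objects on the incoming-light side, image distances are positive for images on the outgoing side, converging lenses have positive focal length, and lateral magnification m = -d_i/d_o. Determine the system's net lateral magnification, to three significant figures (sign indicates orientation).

Lens 1: 1/d_i1 = 1/f_1 - 1/d_o1 = 1/5.5 - 1/2.5 = -0.21818 cm^-1, so d_i1 = -4.583 cm.
m_1 = -(-4.583)/2.5 = 1.8333.
The intermediate image is virtual, 4.583 cm to the left of lens 1, so d_o2 = L - d_i1 = 43 - (-4.583) = 47.583 cm.
Lens 2: 1/d_i2 = 1/f_2 - 1/d_o2 = 1/(-5.5) - 1/(47.583) = -0.20283 cm^-1, so d_i2 = -4.930 cm.
m_2 = -(-4.930)/(47.583) = 0.1036.
The system's lateral magnification is m_1 m_2 = (1.8333)(0.1036) = 0.1900.

0.190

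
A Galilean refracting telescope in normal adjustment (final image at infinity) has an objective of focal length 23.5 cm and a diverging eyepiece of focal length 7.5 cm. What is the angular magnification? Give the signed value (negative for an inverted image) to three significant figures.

3.13

M = -f_obj/f_eye = -23.5/(-7.5) = 3.133.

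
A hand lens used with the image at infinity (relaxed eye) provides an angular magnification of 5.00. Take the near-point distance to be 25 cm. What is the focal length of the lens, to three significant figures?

For the image at infinity, M = D/f.
f = D/M = 25/5.0 = 5.000 cm.

5.00 cm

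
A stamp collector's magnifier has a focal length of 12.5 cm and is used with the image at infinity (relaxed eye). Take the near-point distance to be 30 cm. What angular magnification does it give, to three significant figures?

2.40

M = D/f = 30/12.5 = 2.400.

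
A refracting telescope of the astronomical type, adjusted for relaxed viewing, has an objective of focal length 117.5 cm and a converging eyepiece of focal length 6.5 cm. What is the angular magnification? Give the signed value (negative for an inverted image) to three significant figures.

M = -f_obj/f_eye = -117.5/(6.5) = -18.077.

-18.1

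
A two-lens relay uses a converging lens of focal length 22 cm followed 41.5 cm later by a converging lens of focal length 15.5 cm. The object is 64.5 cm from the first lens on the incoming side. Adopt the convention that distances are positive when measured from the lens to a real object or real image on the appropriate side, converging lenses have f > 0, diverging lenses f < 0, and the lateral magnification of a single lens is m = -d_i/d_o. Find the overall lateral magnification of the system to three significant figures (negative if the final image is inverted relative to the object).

-1.09

Lens 1: 1/d_i1 = 1/f_1 - 1/d_o1 = 1/22 - 1/64.5 = 0.02995 cm^-1, so d_i1 = 33.388 cm.
m_1 = -(33.388)/64.5 = -0.5176.
The intermediate image is 33.388 cm to the right of lens 1, so d_o2 = L - d_i1 = 41.5 - 33.388 = 8.112 cm.
Lens 2: 1/d_i2 = 1/f_2 - 1/d_o2 = 1/15.5 - 1/(8.112) = -0.05876 cm^-1, so d_i2 = -17.018 cm.
m_2 = -(-17.018)/(8.112) = 2.0979.
The system's lateral magnification is m_1 m_2 = (-0.5176)(2.0979) = -1.0860.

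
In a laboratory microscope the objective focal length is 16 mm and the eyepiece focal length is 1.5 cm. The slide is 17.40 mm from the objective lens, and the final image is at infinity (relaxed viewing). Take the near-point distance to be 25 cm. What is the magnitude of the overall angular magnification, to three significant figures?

190

Convert to cm: f_obj = 16 mm = 1.6 cm; d_o = 17.40 mm = 1.74 cm.
Objective: 1/d_i = 1/f_obj - 1/d_o = 1/1.6 - 1/1.74 = 0.05029 cm^-1, so d_i = 19.886 cm.
m_obj = -d_i/d_o = -19.886/1.74 = -11.429.
Eyepiece angular magnification (image at infinity): M_eye = D/f_e = 25/1.5 = 16.667.
Overall M = m_obj x M_eye = (-11.429)(16.667) = -190.48.
|M| = 190.48.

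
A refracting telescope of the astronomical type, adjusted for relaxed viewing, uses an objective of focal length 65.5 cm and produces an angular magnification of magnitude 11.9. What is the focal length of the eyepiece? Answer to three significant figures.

|M| = f_obj/f_eye, so f_eye = f_obj/|M| = 65.5/11.9 = 5.504 cm.

5.50 cm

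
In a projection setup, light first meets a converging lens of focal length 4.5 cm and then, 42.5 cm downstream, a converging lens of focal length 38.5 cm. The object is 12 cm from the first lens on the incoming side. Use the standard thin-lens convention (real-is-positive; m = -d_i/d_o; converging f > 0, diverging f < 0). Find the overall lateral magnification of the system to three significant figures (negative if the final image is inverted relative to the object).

-7.22

Lens 1: 1/d_i1 = 1/f_1 - 1/d_o1 = 1/4.5 - 1/12 = 0.13889 cm^-1, so d_i1 = 7.200 cm.
m_1 = -(7.200)/12 = -0.6000.
Object distance for lens 2: d_o2 = 42.5 - 7.200 = 35.300 cm.
Lens 2: 1/d_i2 = 1/f_2 - 1/d_o2 = 1/38.5 - 1/(35.300) = -0.00235 cm^-1, so d_i2 = -424.703 cm.
m_2 = -(-424.703)/(35.300) = 12.0312.
Total m = m_1 x m_2 = (-0.6000)(12.0312) = -7.2187.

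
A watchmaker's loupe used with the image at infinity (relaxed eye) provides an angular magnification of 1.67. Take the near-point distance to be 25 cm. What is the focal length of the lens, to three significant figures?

15.0 cm

For the image at infinity, M = D/f.
f = D/M = 25/1.67 = 14.970 cm.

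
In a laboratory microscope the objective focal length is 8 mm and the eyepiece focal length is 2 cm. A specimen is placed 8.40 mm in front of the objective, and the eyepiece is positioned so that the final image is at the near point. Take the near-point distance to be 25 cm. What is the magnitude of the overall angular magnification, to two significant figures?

Convert to cm: f_obj = 8 mm = 0.8 cm; d_o = 8.40 mm = 0.84 cm.
Objective: 1/d_i = 1/f_obj - 1/d_o = 1/0.8 - 1/0.84 = 0.05952 cm^-1, so d_i = 16.800 cm.
m_obj = -d_i/d_o = -16.800/0.84 = -20.000.
Eyepiece angular magnification (image at near point): M_eye = 1 + D/f_e = 1 + 25/2 = 13.500.
Overall M = m_obj x M_eye = (-20.000)(13.500) = -270.00.
|M| = 270.00.

270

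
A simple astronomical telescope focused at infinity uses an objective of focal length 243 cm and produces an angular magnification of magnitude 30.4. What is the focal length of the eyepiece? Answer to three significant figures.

|M| = f_obj/f_eye, so f_eye = f_obj/|M| = 243/30.4 = 7.993 cm.

7.99 cm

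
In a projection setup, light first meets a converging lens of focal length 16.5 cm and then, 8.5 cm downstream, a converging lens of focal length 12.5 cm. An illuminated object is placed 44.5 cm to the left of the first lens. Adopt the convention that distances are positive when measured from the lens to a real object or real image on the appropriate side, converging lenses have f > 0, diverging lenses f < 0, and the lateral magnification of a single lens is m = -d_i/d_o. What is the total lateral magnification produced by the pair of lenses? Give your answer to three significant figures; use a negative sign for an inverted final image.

-0.244

First lens: d_i1 = 1/(1/16.5 - 1/44.5) = 26.223 cm.
m_1 = -(26.223)/44.5 = -0.5893.
Since 26.223 cm > 8.5 cm, the first image lies past the second lens and serves as a virtual object: d_o2 = L - d_i1 = -17.723 cm.
Second lens: d_i2 = 1/(1/12.5 - 1/(-17.723)) = 7.330 cm.
m_2 = -(7.330)/(-17.723) = 0.4136.
The system's lateral magnification is m_1 m_2 = (-0.5893)(0.4136) = -0.2437.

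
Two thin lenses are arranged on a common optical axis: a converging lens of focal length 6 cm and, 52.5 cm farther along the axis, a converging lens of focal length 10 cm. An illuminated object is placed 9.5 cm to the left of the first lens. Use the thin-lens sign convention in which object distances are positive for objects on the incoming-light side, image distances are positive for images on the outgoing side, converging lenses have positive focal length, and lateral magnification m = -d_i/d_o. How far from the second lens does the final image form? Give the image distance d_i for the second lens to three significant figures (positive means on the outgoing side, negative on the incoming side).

Lens 1: 1/d_i1 = 1/f_1 - 1/d_o1 = 1/6 - 1/9.5 = 0.06140 cm^-1, so d_i1 = 16.286 cm.
Object distance for lens 2: d_o2 = 52.5 - 16.286 = 36.214 cm.
Lens 2: 1/d_i2 = 1/f_2 - 1/d_o2 = 1/10 - 1/(36.214) = 0.07239 cm^-1, so d_i2 = 13.815 cm.

13.8 cm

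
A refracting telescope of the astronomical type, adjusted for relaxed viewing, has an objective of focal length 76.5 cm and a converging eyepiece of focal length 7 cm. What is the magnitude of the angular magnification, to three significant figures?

10.9

|M| = f_obj/|f_eye| = 76.5/7 = 10.929.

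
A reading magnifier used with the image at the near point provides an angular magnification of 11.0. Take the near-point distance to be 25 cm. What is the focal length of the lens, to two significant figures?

2.5 cm

For the image at the near point, M = 1 + D/f.
f = D/(M - 1) = 25/(11.0 - 1) = 2.500 cm.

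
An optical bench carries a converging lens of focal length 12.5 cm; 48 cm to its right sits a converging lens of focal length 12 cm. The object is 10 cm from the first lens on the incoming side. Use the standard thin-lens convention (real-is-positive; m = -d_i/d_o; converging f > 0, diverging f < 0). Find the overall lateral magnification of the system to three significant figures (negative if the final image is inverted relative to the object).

-0.698

First lens: d_i1 = 1/(1/12.5 - 1/10) = -50.000 cm.
m_1 = -(-50.000)/10 = 5.0000.
The intermediate image is virtual, 50.000 cm to the left of lens 1, so d_o2 = L - d_i1 = 48 - (-50.000) = 98.000 cm.
Second lens: d_i2 = 1/(1/12 - 1/(98.000)) = 13.674 cm.
m_2 = -(13.674)/(98.000) = -0.1395.
Overall magnification: m = m_1 m_2 = -0.6977.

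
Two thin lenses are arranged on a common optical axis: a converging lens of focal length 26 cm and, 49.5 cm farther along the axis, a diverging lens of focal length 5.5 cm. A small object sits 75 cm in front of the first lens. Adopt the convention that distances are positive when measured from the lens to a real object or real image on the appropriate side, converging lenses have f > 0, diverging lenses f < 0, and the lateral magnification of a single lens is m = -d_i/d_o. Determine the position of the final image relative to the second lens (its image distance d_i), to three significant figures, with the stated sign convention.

Applying the thin-lens equation to the first lens, 1/26 = 1/75 + 1/d_i1, which gives d_i1 = 39.796 cm.
Object distance for lens 2: d_o2 = 49.5 - 39.796 = 9.704 cm.
Applying the thin-lens equation again with f_2 = -5.5 cm and d_o2 = 9.704 cm gives d_i2 = -3.510 cm.

-3.51 cm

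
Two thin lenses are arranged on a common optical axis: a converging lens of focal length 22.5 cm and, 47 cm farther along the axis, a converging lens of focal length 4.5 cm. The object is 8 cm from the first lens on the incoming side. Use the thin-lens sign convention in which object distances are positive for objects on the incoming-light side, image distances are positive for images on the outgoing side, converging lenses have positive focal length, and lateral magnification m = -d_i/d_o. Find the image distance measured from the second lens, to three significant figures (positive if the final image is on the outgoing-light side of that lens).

Applying the thin-lens equation to the first lens, 1/22.5 = 1/8 + 1/d_i1, which gives d_i1 = -12.414 cm.
With d_i1 < 0 the first image is virtual and lies on the object side; the object distance for lens 2 is d_o2 = 47 - (-12.414) = 59.414 cm.
Applying the thin-lens equation again with f_2 = 4.5 cm and d_o2 = 59.414 cm gives d_i2 = 4.869 cm.

4.87 cm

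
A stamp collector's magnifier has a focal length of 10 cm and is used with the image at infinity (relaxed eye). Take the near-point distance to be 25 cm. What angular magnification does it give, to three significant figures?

M = D/f = 25/10 = 2.500.

2.50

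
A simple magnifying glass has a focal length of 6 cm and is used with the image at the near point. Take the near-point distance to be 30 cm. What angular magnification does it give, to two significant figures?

6.0

M = 1 + D/f = 1 + 30/6 = 6.000.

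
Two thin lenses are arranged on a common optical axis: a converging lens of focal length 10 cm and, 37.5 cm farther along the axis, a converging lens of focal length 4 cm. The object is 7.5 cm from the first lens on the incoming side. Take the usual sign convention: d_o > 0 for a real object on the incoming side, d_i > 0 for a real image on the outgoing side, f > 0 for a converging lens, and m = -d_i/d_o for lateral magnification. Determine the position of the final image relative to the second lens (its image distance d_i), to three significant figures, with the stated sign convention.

Applying the thin-lens equation to the first lens, 1/10 = 1/7.5 + 1/d_i1, which gives d_i1 = -30.000 cm.
With d_i1 < 0 the first image is virtual and lies on the object side; the object distance for lens 2 is d_o2 = 37.5 - (-30.000) = 67.500 cm.
Applying the thin-lens equation again with f_2 = 4 cm and d_o2 = 67.500 cm gives d_i2 = 4.252 cm.

4.25 cm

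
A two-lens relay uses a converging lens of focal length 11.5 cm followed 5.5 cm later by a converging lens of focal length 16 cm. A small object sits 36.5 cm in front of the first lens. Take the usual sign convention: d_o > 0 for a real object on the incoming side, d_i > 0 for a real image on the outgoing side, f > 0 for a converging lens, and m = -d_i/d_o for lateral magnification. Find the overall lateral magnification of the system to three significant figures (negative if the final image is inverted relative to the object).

-0.270

First lens: d_i1 = 1/(1/11.5 - 1/36.5) = 16.790 cm.
m_1 = -(16.790)/36.5 = -0.4600.
This image would form 16.790 cm past lens 1, i.e. 11.290 cm beyond lens 2, so it is a virtual object for lens 2: d_o2 = 5.5 - 16.790 = -11.290 cm.
Second lens: d_i2 = 1/(1/16 - 1/(-11.290)) = 6.619 cm.
m_2 = -(6.619)/(-11.290) = 0.5863.
The system's lateral magnification is m_1 m_2 = (-0.4600)(0.5863) = -0.2697.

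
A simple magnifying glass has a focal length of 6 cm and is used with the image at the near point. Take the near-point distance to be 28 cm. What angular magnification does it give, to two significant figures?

5.7

M = 1 + D/f = 1 + 28/6 = 5.667.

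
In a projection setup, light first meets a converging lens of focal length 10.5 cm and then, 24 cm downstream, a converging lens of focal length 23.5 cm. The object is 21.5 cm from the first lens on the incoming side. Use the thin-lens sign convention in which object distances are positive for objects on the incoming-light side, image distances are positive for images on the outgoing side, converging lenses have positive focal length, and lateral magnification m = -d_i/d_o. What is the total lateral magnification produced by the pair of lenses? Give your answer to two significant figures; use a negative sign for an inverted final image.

-1.1

First lens: d_i1 = 1/(1/10.5 - 1/21.5) = 20.523 cm.
m_1 = -(20.523)/21.5 = -0.9545.
That image sits 3.477 cm in front of the second lens, so d_o2 = 3.477 cm.
Second lens: d_i2 = 1/(1/23.5 - 1/(3.477)) = -4.081 cm.
m_2 = -(-4.081)/(3.477) = 1.1737.
The system's lateral magnification is m_1 m_2 = (-0.9545)(1.1737) = -1.1203.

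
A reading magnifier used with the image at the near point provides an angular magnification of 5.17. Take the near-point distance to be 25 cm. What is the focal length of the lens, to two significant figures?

For the image at the near point, M = 1 + D/f.
f = D/(M - 1) = 25/(5.17 - 1) = 5.995 cm.

6.0 cm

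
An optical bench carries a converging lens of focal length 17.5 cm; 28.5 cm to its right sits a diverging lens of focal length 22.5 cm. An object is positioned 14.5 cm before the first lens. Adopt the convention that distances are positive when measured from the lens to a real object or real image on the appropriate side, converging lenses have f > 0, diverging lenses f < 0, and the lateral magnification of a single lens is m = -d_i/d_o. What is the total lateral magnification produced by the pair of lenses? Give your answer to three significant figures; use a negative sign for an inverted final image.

0.968

First lens: d_i1 = 1/(1/17.5 - 1/14.5) = -84.583 cm.
m_1 = -(-84.583)/14.5 = 5.8333.
With d_i1 < 0 the first image is virtual and lies on the object side; the object distance for lens 2 is d_o2 = 28.5 - (-84.583) = 113.083 cm.
Second lens: d_i2 = 1/(1/(-22.5) - 1/(113.083)) = -18.766 cm.
m_2 = -(-18.766)/(113.083) = 0.1659.
Total m = m_1 x m_2 = (5.8333)(0.1659) = 0.9680.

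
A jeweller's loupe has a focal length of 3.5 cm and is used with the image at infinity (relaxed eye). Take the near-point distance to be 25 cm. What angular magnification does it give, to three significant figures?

7.14

M = D/f = 25/3.5 = 7.143.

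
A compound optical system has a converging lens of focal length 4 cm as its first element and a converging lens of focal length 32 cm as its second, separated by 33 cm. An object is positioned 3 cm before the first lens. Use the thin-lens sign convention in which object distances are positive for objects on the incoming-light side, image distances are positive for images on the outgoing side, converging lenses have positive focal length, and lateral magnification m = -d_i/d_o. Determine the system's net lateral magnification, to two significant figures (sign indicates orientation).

-9.8

Applying the thin-lens equation to the first lens, 1/4 = 1/3 + 1/d_i1, which gives d_i1 = -12.000 cm.
Its lateral magnification is m_1 = -d_i1/d_o1 = -(-12.000)/3 = 4.0000.
With d_i1 < 0 the first image is virtual and lies on the object side; the object distance for lens 2 is d_o2 = 33 - (-12.000) = 45.000 cm.
Applying the thin-lens equation again with f_2 = 32 cm and d_o2 = 45.000 cm gives d_i2 = 110.769 cm.
m_2 = -(110.769)/(45.000) = -2.4615.
Overall magnification: m = m_1 m_2 = -9.8462.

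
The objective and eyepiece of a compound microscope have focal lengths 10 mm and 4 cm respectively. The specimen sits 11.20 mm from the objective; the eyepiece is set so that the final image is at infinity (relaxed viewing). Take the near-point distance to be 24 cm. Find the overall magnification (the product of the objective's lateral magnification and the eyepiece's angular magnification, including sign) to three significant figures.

Convert to cm: f_obj = 10 mm = 1 cm; d_o = 11.20 mm = 1.12 cm.
Objective: 1/d_i = 1/f_obj - 1/d_o = 1/1 - 1/1.12 = 0.10714 cm^-1, so d_i = 9.333 cm.
m_obj = -d_i/d_o = -9.333/1.12 = -8.333.
Eyepiece angular magnification (image at infinity): M_eye = D/f_e = 24/4 = 6.000.
Overall M = m_obj x M_eye = (-8.333)(6.000) = -50.00.

-50.0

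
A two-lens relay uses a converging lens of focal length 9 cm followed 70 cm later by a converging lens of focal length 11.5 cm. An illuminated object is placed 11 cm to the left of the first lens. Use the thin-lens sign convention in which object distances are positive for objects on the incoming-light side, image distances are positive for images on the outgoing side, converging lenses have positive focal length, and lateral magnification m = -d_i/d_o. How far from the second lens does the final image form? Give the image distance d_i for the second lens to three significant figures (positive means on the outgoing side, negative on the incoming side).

26.2 cm

Lens 1: 1/d_i1 = 1/f_1 - 1/d_o1 = 1/9 - 1/11 = 0.02020 cm^-1, so d_i1 = 49.500 cm.
The intermediate image is 49.500 cm to the right of lens 1, so d_o2 = L - d_i1 = 70 - 49.500 = 20.500 cm.
Lens 2: 1/d_i2 = 1/f_2 - 1/d_o2 = 1/11.5 - 1/(20.500) = 0.03818 cm^-1, so d_i2 = 26.194 cm.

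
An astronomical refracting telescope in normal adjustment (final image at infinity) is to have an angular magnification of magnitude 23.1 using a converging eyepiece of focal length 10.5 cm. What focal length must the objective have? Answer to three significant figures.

243 cm

|M| = f_obj/|f_eye|, so f_obj = |M| x |f_eye| = 23.1 x 10.5 = 242.550 cm.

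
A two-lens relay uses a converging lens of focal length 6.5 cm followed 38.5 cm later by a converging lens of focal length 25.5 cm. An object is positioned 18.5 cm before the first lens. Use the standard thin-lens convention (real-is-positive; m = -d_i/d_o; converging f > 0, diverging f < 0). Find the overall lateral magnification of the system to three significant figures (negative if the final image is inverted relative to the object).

Applying the thin-lens equation to the first lens, 1/6.5 = 1/18.5 + 1/d_i1, which gives d_i1 = 10.021 cm.
Its lateral magnification is m_1 = -d_i1/d_o1 = -(10.021)/18.5 = -0.5417.
The intermediate image is 10.021 cm to the right of lens 1, so d_o2 = L - d_i1 = 38.5 - 10.021 = 28.479 cm.
Applying the thin-lens equation again with f_2 = 25.5 cm and d_o2 = 28.479 cm gives d_i2 = 243.766 cm.
m_2 = -(243.766)/(28.479) = -8.5594.
Overall magnification: m = m_1 m_2 = 4.6364.

4.64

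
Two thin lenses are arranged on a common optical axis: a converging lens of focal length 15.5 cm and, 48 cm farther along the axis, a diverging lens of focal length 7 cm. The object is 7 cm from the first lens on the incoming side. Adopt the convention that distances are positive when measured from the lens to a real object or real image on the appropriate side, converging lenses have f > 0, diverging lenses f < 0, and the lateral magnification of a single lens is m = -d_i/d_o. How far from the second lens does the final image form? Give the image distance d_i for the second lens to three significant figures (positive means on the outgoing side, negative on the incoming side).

-6.28 cm

Lens 1: 1/d_i1 = 1/f_1 - 1/d_o1 = 1/15.5 - 1/7 = -0.07834 cm^-1, so d_i1 = -12.765 cm.
With d_i1 < 0 the first image is virtual and lies on the object side; the object distance for lens 2 is d_o2 = 48 - (-12.765) = 60.765 cm.
Lens 2: 1/d_i2 = 1/f_2 - 1/d_o2 = 1/(-7) - 1/(60.765) = -0.15931 cm^-1, so d_i2 = -6.277 cm.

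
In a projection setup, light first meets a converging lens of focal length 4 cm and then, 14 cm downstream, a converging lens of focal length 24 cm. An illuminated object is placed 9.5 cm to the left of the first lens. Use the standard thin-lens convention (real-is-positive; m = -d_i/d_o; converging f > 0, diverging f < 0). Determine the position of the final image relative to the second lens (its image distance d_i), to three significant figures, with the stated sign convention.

-10.1 cm

Applying the thin-lens equation to the first lens, 1/4 = 1/9.5 + 1/d_i1, which gives d_i1 = 6.909 cm.
That image sits 7.091 cm in front of the second lens, so d_o2 = 7.091 cm.
Applying the thin-lens equation again with f_2 = 24 cm and d_o2 = 7.091 cm gives d_i2 = -10.065 cm.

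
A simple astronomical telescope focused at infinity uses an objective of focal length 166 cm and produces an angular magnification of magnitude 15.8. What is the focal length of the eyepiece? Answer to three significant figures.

10.5 cm

|M| = f_obj/f_eye, so f_eye = f_obj/|M| = 166/15.8 = 10.506 cm.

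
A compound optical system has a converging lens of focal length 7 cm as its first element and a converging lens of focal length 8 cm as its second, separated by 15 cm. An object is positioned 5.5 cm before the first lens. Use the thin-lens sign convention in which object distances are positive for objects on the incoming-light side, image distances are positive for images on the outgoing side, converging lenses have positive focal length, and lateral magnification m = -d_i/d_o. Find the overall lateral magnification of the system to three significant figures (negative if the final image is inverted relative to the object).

Lens 1: 1/d_i1 = 1/f_1 - 1/d_o1 = 1/7 - 1/5.5 = -0.03896 cm^-1, so d_i1 = -25.667 cm.
m_1 = -(-25.667)/5.5 = 4.6667.
The intermediate image is virtual, 25.667 cm to the left of lens 1, so d_o2 = L - d_i1 = 15 - (-25.667) = 40.667 cm.
Lens 2: 1/d_i2 = 1/f_2 - 1/d_o2 = 1/8 - 1/(40.667) = 0.10041 cm^-1, so d_i2 = 9.959 cm.
m_2 = -(9.959)/(40.667) = -0.2449.
Total m = m_1 x m_2 = (4.6667)(-0.2449) = -1.1429.

-1.14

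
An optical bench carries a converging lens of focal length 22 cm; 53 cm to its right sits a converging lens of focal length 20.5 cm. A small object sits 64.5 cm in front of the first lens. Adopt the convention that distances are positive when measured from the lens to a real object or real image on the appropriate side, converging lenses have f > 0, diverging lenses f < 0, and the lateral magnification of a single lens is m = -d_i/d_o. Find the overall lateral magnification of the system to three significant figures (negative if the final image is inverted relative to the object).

First lens: d_i1 = 1/(1/22 - 1/64.5) = 33.388 cm.
m_1 = -(33.388)/64.5 = -0.5176.
Object distance for lens 2: d_o2 = 53 - 33.388 = 19.612 cm.
Second lens: d_i2 = 1/(1/20.5 - 1/(19.612)) = -452.629 cm.
m_2 = -(-452.629)/(19.612) = 23.0795.
Total m = m_1 x m_2 = (-0.5176)(23.0795) = -11.9470.

-11.9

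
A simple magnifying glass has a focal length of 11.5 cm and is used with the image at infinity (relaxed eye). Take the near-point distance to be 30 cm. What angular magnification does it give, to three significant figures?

M = D/f = 30/11.5 = 2.609.

2.61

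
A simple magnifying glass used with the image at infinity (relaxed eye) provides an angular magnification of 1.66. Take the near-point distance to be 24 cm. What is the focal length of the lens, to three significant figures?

14.5 cm

For the image at infinity, M = D/f.
f = D/M = 24/1.66 = 14.458 cm.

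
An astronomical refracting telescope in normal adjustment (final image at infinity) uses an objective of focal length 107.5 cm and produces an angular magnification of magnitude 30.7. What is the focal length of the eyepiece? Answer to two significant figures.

3.5 cm

|M| = f_obj/f_eye, so f_eye = f_obj/|M| = 107.5/30.7 = 3.502 cm.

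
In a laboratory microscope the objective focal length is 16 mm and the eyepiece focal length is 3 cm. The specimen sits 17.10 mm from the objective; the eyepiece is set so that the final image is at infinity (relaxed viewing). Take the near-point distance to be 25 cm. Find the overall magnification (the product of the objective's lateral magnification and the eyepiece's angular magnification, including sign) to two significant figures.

Convert to cm: f_obj = 16 mm = 1.6 cm; d_o = 17.10 mm = 1.71 cm.
Objective: 1/d_i = 1/f_obj - 1/d_o = 1/1.6 - 1/1.71 = 0.04020 cm^-1, so d_i = 24.873 cm.
m_obj = -d_i/d_o = -24.873/1.71 = -14.545.
Eyepiece angular magnification (image at infinity): M_eye = D/f_e = 25/3 = 8.333.
Overall M = m_obj x M_eye = (-14.545)(8.333) = -121.21.

-120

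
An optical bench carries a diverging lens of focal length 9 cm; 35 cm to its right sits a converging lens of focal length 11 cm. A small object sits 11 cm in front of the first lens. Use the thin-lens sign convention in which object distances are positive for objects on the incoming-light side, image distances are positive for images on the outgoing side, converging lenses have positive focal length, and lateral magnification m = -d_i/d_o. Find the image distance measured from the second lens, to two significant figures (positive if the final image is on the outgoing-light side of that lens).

15 cm

Lens 1: 1/d_i1 = 1/f_1 - 1/d_o1 = 1/(-9) - 1/11 = -0.20202 cm^-1, so d_i1 = -4.950 cm.
The intermediate image is virtual, 4.950 cm to the left of lens 1, so d_o2 = L - d_i1 = 35 - (-4.950) = 39.950 cm.
Lens 2: 1/d_i2 = 1/f_2 - 1/d_o2 = 1/11 - 1/(39.950) = 0.06588 cm^-1, so d_i2 = 15.180 cm.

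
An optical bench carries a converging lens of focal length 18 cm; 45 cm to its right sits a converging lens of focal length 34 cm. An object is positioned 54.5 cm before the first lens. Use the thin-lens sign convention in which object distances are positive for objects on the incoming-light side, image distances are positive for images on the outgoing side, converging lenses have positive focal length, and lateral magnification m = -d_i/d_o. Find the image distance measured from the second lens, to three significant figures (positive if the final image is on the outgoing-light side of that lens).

-38.8 cm

First lens: d_i1 = 1/(1/18 - 1/54.5) = 26.877 cm.
Object distance for lens 2: d_o2 = 45 - 26.877 = 18.123 cm.
Second lens: d_i2 = 1/(1/34 - 1/(18.123)) = -38.811 cm.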